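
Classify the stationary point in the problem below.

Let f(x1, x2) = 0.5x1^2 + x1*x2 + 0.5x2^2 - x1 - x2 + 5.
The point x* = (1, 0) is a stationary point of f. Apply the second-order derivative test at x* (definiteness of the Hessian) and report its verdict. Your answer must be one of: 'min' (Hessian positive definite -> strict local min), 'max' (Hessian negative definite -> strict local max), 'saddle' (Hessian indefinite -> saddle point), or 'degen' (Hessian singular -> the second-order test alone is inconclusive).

Compute the Hessian H = grad^2 f:
  H = [[1, 1], [1, 1]]
Verify stationarity: grad f(x*) = H x* + g = (0, 0).
Eigenvalues of H: 0, 2.
H has a zero eigenvalue (singular; positive semidefinite but not definite), so H is neither positive definite, negative definite, nor indefinite. The second-order test alone is inconclusive -> degen.
(Indeed, f is constant along the null direction of H through x*, so x* is not a strict local extremum.)

degen


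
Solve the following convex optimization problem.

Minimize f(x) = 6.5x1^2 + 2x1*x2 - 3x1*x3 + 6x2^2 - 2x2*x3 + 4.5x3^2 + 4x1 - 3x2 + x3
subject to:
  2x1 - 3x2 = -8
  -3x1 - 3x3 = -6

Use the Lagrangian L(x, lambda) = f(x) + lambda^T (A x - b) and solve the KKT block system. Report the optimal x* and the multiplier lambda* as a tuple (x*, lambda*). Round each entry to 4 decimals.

Form the Lagrangian:
  L(x, lambda) = (1/2) x^T Q x + c^T x + lambda^T (A x - b)
Stationarity (grad_x L = 0): Q x + c + A^T lambda = 0.
Primal feasibility: A x = b.

This gives the KKT block system:
  [ Q   A^T ] [ x     ]   [-c ]
  [ A    0  ] [ lambda ] = [ b ]

Solving the linear system:
  x*      = (-0.1638, 2.5575, 2.1638)
  lambda* = (7.6782, 5.2835)
  f(x*)   = 43.4813

x* = (-0.1638, 2.5575, 2.1638), lambda* = (7.6782, 5.2835)


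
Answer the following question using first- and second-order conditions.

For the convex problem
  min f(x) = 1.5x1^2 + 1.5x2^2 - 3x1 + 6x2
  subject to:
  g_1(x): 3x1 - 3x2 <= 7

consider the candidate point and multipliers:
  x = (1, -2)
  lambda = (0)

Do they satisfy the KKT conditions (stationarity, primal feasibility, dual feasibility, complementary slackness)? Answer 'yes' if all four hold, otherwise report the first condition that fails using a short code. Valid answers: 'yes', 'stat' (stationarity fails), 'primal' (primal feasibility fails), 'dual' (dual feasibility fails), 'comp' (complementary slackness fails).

Gradient of f: grad f(x) = Q x + c = (0, 0)
Constraint values g_i(x) = a_i^T x - b_i:
  g_1((1, -2)) = 2
Stationarity residual: grad f(x) + sum_i lambda_i a_i = (0, 0)
  -> stationarity OK
Primal feasibility (all g_i <= 0): FAILS
Dual feasibility (all lambda_i >= 0): OK
Complementary slackness (lambda_i * g_i(x) = 0 for all i): OK

Verdict: the first failing condition is primal_feasibility -> primal.

primal


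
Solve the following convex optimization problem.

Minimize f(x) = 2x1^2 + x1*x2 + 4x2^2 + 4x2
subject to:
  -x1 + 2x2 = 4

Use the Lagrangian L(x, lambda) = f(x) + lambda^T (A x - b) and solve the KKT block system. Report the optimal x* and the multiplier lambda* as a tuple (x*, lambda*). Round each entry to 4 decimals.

Form the Lagrangian:
  L(x, lambda) = (1/2) x^T Q x + c^T x + lambda^T (A x - b)
Stationarity (grad_x L = 0): Q x + c + A^T lambda = 0.
Primal feasibility: A x = b.

This gives the KKT block system:
  [ Q   A^T ] [ x     ]   [-c ]
  [ A    0  ] [ lambda ] = [ b ]

Solving the linear system:
  x*      = (-1.7143, 1.1429)
  lambda* = (-5.7143)
  f(x*)   = 13.7143

x* = (-1.7143, 1.1429), lambda* = (-5.7143)


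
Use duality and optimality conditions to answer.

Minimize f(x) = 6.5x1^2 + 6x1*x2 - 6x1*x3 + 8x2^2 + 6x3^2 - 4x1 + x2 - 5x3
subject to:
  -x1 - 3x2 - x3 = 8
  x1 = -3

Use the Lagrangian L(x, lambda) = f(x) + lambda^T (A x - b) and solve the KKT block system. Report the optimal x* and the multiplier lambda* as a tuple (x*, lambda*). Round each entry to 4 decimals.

Form the Lagrangian:
  L(x, lambda) = (1/2) x^T Q x + c^T x + lambda^T (A x - b)
Stationarity (grad_x L = 0): Q x + c + A^T lambda = 0.
Primal feasibility: A x = b.

This gives the KKT block system:
  [ Q   A^T ] [ x     ]   [-c ]
  [ A    0  ] [ lambda ] = [ b ]

Solving the linear system:
  x*      = (-3, -1, -2)
  lambda* = (-11, 26)
  f(x*)   = 93.5

x* = (-3, -1, -2), lambda* = (-11, 26)


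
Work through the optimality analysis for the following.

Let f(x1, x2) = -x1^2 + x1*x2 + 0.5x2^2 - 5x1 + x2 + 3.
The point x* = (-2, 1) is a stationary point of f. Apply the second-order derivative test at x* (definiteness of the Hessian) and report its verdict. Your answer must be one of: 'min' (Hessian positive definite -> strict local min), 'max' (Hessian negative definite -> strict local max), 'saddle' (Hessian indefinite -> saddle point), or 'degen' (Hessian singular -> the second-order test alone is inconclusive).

Compute the Hessian H = grad^2 f:
  H = [[-2, 1], [1, 1]]
Verify stationarity: grad f(x*) = H x* + g = (0, 0).
Eigenvalues of H: -2.3028, 1.3028.
Eigenvalues have mixed signs, so H is indefinite -> x* is a saddle point.

saddle


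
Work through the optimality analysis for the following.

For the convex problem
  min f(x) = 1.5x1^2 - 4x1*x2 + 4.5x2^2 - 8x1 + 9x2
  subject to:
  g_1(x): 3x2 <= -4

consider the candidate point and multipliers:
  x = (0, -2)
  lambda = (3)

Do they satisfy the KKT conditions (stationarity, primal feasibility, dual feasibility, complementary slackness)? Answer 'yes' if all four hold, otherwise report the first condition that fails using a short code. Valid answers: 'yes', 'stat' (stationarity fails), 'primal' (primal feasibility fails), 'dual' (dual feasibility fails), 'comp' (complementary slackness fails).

Gradient of f: grad f(x) = Q x + c = (0, -9)
Constraint values g_i(x) = a_i^T x - b_i:
  g_1((0, -2)) = -2
Stationarity residual: grad f(x) + sum_i lambda_i a_i = (0, 0)
  -> stationarity OK
Primal feasibility (all g_i <= 0): OK
Dual feasibility (all lambda_i >= 0): OK
Complementary slackness (lambda_i * g_i(x) = 0 for all i): FAILS

Verdict: the first failing condition is complementary_slackness -> comp.

comp


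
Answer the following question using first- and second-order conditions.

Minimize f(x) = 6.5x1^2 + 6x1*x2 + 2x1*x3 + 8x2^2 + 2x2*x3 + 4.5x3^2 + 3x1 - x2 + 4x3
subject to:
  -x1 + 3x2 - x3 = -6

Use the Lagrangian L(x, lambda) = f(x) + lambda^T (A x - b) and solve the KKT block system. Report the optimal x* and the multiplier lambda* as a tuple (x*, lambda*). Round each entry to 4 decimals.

Form the Lagrangian:
  L(x, lambda) = (1/2) x^T Q x + c^T x + lambda^T (A x - b)
Stationarity (grad_x L = 0): Q x + c + A^T lambda = 0.
Primal feasibility: A x = b.

This gives the KKT block system:
  [ Q   A^T ] [ x     ]   [-c ]
  [ A    0  ] [ lambda ] = [ b ]

Solving the linear system:
  x*      = (0.9217, -1.5535, 0.4178)
  lambda* = (6.4967)
  f(x*)   = 22.4851

x* = (0.9217, -1.5535, 0.4178), lambda* = (6.4967)


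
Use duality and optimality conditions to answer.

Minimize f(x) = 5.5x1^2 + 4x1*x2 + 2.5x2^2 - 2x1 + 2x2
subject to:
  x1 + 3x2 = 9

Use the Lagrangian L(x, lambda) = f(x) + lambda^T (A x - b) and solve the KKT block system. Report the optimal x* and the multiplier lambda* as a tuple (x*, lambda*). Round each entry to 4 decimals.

Form the Lagrangian:
  L(x, lambda) = (1/2) x^T Q x + c^T x + lambda^T (A x - b)
Stationarity (grad_x L = 0): Q x + c + A^T lambda = 0.
Primal feasibility: A x = b.

This gives the KKT block system:
  [ Q   A^T ] [ x     ]   [-c ]
  [ A    0  ] [ lambda ] = [ b ]

Solving the linear system:
  x*      = (-0.4875, 3.1625)
  lambda* = (-5.2875)
  f(x*)   = 27.4438

x* = (-0.4875, 3.1625), lambda* = (-5.2875)


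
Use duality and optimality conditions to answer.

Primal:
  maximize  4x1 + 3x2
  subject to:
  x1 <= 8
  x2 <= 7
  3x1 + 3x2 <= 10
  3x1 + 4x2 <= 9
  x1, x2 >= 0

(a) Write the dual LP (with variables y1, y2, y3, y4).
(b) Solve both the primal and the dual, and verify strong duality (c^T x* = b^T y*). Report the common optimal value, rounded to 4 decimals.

The standard primal-dual pair for 'max c^T x s.t. A x <= b, x >= 0' is:
  Dual:  min b^T y  s.t.  A^T y >= c,  y >= 0.

So the dual LP is:
  minimize  8y1 + 7y2 + 10y3 + 9y4
  subject to:
    y1 + 3y3 + 3y4 >= 4
    y2 + 3y3 + 4y4 >= 3
    y1, y2, y3, y4 >= 0

Solving the primal: x* = (3, 0).
  primal value c^T x* = 12.
Solving the dual: y* = (0, 0, 0, 1.3333).
  dual value b^T y* = 12.
Strong duality: c^T x* = b^T y*. Confirmed.

12


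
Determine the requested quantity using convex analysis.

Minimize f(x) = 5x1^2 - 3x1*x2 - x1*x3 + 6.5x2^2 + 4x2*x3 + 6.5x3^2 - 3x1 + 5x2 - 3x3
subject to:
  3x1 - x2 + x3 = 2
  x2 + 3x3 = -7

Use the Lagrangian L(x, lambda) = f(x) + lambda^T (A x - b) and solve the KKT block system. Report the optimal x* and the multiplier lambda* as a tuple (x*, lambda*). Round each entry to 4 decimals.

Form the Lagrangian:
  L(x, lambda) = (1/2) x^T Q x + c^T x + lambda^T (A x - b)
Stationarity (grad_x L = 0): Q x + c + A^T lambda = 0.
Primal feasibility: A x = b.

This gives the KKT block system:
  [ Q   A^T ] [ x     ]   [-c ]
  [ A    0  ] [ lambda ] = [ b ]

Solving the linear system:
  x*      = (1.0911, -0.795, -2.0683)
  lambda* = (-4.1215, 12.7603)
  f(x*)   = 48.2608

x* = (1.0911, -0.795, -2.0683), lambda* = (-4.1215, 12.7603)


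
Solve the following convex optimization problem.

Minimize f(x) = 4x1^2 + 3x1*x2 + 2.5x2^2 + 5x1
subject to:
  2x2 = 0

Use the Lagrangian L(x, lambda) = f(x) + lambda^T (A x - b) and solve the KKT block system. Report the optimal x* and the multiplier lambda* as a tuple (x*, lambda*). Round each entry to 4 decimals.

Form the Lagrangian:
  L(x, lambda) = (1/2) x^T Q x + c^T x + lambda^T (A x - b)
Stationarity (grad_x L = 0): Q x + c + A^T lambda = 0.
Primal feasibility: A x = b.

This gives the KKT block system:
  [ Q   A^T ] [ x     ]   [-c ]
  [ A    0  ] [ lambda ] = [ b ]

Solving the linear system:
  x*      = (-0.625, 0)
  lambda* = (0.9375)
  f(x*)   = -1.5625

x* = (-0.625, 0), lambda* = (0.9375)


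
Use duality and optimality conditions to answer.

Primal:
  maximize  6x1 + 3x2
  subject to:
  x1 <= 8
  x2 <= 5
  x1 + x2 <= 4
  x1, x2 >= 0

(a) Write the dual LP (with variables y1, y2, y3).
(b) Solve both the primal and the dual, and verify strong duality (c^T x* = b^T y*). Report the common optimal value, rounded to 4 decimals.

The standard primal-dual pair for 'max c^T x s.t. A x <= b, x >= 0' is:
  Dual:  min b^T y  s.t.  A^T y >= c,  y >= 0.

So the dual LP is:
  minimize  8y1 + 5y2 + 4y3
  subject to:
    y1 + y3 >= 6
    y2 + y3 >= 3
    y1, y2, y3 >= 0

Solving the primal: x* = (4, 0).
  primal value c^T x* = 24.
Solving the dual: y* = (0, 0, 6).
  dual value b^T y* = 24.
Strong duality: c^T x* = b^T y*. Confirmed.

24


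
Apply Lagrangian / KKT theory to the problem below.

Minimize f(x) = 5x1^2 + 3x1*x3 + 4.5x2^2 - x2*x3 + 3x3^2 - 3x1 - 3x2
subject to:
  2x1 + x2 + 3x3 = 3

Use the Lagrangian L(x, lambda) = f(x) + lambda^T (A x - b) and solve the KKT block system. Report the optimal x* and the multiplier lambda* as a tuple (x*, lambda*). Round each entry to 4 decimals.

Form the Lagrangian:
  L(x, lambda) = (1/2) x^T Q x + c^T x + lambda^T (A x - b)
Stationarity (grad_x L = 0): Q x + c + A^T lambda = 0.
Primal feasibility: A x = b.

This gives the KKT block system:
  [ Q   A^T ] [ x     ]   [-c ]
  [ A    0  ] [ lambda ] = [ b ]

Solving the linear system:
  x*      = (0.399, 0.542, 0.5533)
  lambda* = (-1.325)
  f(x*)   = 0.5759

x* = (0.399, 0.542, 0.5533), lambda* = (-1.325)


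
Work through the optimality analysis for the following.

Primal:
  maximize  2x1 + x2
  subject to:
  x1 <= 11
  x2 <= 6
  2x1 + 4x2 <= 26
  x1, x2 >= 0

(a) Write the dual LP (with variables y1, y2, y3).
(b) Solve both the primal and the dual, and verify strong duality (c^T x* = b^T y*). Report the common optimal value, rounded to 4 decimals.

The standard primal-dual pair for 'max c^T x s.t. A x <= b, x >= 0' is:
  Dual:  min b^T y  s.t.  A^T y >= c,  y >= 0.

So the dual LP is:
  minimize  11y1 + 6y2 + 26y3
  subject to:
    y1 + 2y3 >= 2
    y2 + 4y3 >= 1
    y1, y2, y3 >= 0

Solving the primal: x* = (11, 1).
  primal value c^T x* = 23.
Solving the dual: y* = (1.5, 0, 0.25).
  dual value b^T y* = 23.
Strong duality: c^T x* = b^T y*. Confirmed.

23


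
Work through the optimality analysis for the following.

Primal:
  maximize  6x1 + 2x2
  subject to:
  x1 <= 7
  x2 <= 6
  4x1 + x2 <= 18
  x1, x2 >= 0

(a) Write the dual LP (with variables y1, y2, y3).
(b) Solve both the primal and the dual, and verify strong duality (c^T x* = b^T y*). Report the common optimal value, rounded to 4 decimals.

The standard primal-dual pair for 'max c^T x s.t. A x <= b, x >= 0' is:
  Dual:  min b^T y  s.t.  A^T y >= c,  y >= 0.

So the dual LP is:
  minimize  7y1 + 6y2 + 18y3
  subject to:
    y1 + 4y3 >= 6
    y2 + y3 >= 2
    y1, y2, y3 >= 0

Solving the primal: x* = (3, 6).
  primal value c^T x* = 30.
Solving the dual: y* = (0, 0.5, 1.5).
  dual value b^T y* = 30.
Strong duality: c^T x* = b^T y*. Confirmed.

30


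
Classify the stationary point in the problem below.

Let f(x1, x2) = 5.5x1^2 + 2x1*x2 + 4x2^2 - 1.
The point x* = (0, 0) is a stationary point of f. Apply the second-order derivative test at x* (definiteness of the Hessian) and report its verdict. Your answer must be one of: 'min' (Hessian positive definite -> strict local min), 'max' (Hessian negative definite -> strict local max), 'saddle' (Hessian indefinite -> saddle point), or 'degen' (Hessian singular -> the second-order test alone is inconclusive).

Compute the Hessian H = grad^2 f:
  H = [[11, 2], [2, 8]]
Verify stationarity: grad f(x*) = H x* + g = (0, 0).
Eigenvalues of H: 7, 12.
Both eigenvalues > 0, so H is positive definite -> x* is a strict local min.

min


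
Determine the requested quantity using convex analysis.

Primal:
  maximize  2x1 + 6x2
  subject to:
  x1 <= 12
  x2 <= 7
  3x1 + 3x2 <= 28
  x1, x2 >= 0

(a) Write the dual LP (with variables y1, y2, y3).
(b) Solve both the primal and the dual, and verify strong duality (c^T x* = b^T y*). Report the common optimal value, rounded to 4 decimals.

The standard primal-dual pair for 'max c^T x s.t. A x <= b, x >= 0' is:
  Dual:  min b^T y  s.t.  A^T y >= c,  y >= 0.

So the dual LP is:
  minimize  12y1 + 7y2 + 28y3
  subject to:
    y1 + 3y3 >= 2
    y2 + 3y3 >= 6
    y1, y2, y3 >= 0

Solving the primal: x* = (2.3333, 7).
  primal value c^T x* = 46.6667.
Solving the dual: y* = (0, 4, 0.6667).
  dual value b^T y* = 46.6667.
Strong duality: c^T x* = b^T y*. Confirmed.

46.6667


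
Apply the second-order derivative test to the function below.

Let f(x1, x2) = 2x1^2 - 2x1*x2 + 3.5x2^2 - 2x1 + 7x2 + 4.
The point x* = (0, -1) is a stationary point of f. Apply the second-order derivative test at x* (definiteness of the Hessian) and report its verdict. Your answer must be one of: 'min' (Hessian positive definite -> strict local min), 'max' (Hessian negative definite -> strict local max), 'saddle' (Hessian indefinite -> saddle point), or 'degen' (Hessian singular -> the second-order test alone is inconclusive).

Compute the Hessian H = grad^2 f:
  H = [[4, -2], [-2, 7]]
Verify stationarity: grad f(x*) = H x* + g = (0, 0).
Eigenvalues of H: 3, 8.
Both eigenvalues > 0, so H is positive definite -> x* is a strict local min.

min


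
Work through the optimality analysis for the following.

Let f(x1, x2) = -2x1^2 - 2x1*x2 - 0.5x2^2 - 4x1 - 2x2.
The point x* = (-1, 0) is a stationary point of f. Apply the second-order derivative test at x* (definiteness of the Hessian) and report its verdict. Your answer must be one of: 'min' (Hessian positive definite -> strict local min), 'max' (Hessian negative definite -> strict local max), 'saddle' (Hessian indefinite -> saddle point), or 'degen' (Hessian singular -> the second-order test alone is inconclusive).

Compute the Hessian H = grad^2 f:
  H = [[-4, -2], [-2, -1]]
Verify stationarity: grad f(x*) = H x* + g = (0, 0).
Eigenvalues of H: -5, 0.
H has a zero eigenvalue (singular; negative semidefinite but not definite), so H is neither positive definite, negative definite, nor indefinite. The second-order test alone is inconclusive -> degen.
(Indeed, f is constant along the null direction of H through x*, so x* is not a strict local extremum.)

degen


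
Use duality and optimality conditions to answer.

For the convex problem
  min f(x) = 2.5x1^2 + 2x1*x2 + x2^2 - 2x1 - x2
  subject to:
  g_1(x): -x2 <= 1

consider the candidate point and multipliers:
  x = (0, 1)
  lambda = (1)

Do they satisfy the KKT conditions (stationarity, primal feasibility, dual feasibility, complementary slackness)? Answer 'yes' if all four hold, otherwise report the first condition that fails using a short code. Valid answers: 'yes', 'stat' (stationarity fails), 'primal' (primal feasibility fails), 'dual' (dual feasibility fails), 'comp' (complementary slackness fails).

Gradient of f: grad f(x) = Q x + c = (0, 1)
Constraint values g_i(x) = a_i^T x - b_i:
  g_1((0, 1)) = -2
Stationarity residual: grad f(x) + sum_i lambda_i a_i = (0, 0)
  -> stationarity OK
Primal feasibility (all g_i <= 0): OK
Dual feasibility (all lambda_i >= 0): OK
Complementary slackness (lambda_i * g_i(x) = 0 for all i): FAILS

Verdict: the first failing condition is complementary_slackness -> comp.

comp


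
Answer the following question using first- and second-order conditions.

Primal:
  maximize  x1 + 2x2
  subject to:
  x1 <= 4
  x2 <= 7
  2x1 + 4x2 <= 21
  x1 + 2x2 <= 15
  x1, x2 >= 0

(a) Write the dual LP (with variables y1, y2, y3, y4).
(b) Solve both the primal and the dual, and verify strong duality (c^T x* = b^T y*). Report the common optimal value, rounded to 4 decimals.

The standard primal-dual pair for 'max c^T x s.t. A x <= b, x >= 0' is:
  Dual:  min b^T y  s.t.  A^T y >= c,  y >= 0.

So the dual LP is:
  minimize  4y1 + 7y2 + 21y3 + 15y4
  subject to:
    y1 + 2y3 + y4 >= 1
    y2 + 4y3 + 2y4 >= 2
    y1, y2, y3, y4 >= 0

Solving the primal: x* = (0, 5.25).
  primal value c^T x* = 10.5.
Solving the dual: y* = (0, 0, 0.5, 0).
  dual value b^T y* = 10.5.
Strong duality: c^T x* = b^T y*. Confirmed.

10.5


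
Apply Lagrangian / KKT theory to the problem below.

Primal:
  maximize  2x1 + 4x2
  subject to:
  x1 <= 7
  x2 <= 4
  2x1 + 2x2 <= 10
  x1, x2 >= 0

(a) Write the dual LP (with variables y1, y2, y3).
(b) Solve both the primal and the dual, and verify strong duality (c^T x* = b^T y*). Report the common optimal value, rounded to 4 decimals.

The standard primal-dual pair for 'max c^T x s.t. A x <= b, x >= 0' is:
  Dual:  min b^T y  s.t.  A^T y >= c,  y >= 0.

So the dual LP is:
  minimize  7y1 + 4y2 + 10y3
  subject to:
    y1 + 2y3 >= 2
    y2 + 2y3 >= 4
    y1, y2, y3 >= 0

Solving the primal: x* = (1, 4).
  primal value c^T x* = 18.
Solving the dual: y* = (0, 2, 1).
  dual value b^T y* = 18.
Strong duality: c^T x* = b^T y*. Confirmed.

18


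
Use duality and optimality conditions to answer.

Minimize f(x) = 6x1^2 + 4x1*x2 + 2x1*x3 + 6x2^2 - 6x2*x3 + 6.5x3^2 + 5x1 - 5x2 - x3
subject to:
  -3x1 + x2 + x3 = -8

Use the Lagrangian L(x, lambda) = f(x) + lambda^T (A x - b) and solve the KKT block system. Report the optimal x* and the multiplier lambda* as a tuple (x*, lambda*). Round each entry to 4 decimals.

Form the Lagrangian:
  L(x, lambda) = (1/2) x^T Q x + c^T x + lambda^T (A x - b)
Stationarity (grad_x L = 0): Q x + c + A^T lambda = 0.
Primal feasibility: A x = b.

This gives the KKT block system:
  [ Q   A^T ] [ x     ]   [-c ]
  [ A    0  ] [ lambda ] = [ b ]

Solving the linear system:
  x*      = (1.7892, -1.3403, -1.292)
  lambda* = (6.1752)
  f(x*)   = 33.1706

x* = (1.7892, -1.3403, -1.292), lambda* = (6.1752)


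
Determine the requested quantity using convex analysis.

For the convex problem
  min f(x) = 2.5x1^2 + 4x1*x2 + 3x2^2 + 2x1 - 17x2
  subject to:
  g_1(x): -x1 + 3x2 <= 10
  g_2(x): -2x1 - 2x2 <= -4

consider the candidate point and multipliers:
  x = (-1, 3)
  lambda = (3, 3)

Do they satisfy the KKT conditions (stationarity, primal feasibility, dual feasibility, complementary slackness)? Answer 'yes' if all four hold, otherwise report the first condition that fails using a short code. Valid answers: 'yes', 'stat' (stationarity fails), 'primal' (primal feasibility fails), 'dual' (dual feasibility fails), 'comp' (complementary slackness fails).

Gradient of f: grad f(x) = Q x + c = (9, -3)
Constraint values g_i(x) = a_i^T x - b_i:
  g_1((-1, 3)) = 0
  g_2((-1, 3)) = 0
Stationarity residual: grad f(x) + sum_i lambda_i a_i = (0, 0)
  -> stationarity OK
Primal feasibility (all g_i <= 0): OK
Dual feasibility (all lambda_i >= 0): OK
Complementary slackness (lambda_i * g_i(x) = 0 for all i): OK

Verdict: yes, KKT holds.

yes


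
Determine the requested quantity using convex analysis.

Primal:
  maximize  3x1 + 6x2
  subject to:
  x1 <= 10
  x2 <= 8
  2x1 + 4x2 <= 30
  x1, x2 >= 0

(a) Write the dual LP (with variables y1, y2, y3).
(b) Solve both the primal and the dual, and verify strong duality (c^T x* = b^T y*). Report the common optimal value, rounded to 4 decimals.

The standard primal-dual pair for 'max c^T x s.t. A x <= b, x >= 0' is:
  Dual:  min b^T y  s.t.  A^T y >= c,  y >= 0.

So the dual LP is:
  minimize  10y1 + 8y2 + 30y3
  subject to:
    y1 + 2y3 >= 3
    y2 + 4y3 >= 6
    y1, y2, y3 >= 0

Solving the primal: x* = (0, 7.5).
  primal value c^T x* = 45.
Solving the dual: y* = (0, 0, 1.5).
  dual value b^T y* = 45.
Strong duality: c^T x* = b^T y*. Confirmed.

45


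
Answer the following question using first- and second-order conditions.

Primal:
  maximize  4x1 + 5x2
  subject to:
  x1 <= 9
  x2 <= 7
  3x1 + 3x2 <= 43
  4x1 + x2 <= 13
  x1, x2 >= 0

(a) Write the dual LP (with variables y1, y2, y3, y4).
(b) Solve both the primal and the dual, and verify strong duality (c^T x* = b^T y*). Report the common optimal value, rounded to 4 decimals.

The standard primal-dual pair for 'max c^T x s.t. A x <= b, x >= 0' is:
  Dual:  min b^T y  s.t.  A^T y >= c,  y >= 0.

So the dual LP is:
  minimize  9y1 + 7y2 + 43y3 + 13y4
  subject to:
    y1 + 3y3 + 4y4 >= 4
    y2 + 3y3 + y4 >= 5
    y1, y2, y3, y4 >= 0

Solving the primal: x* = (1.5, 7).
  primal value c^T x* = 41.
Solving the dual: y* = (0, 4, 0, 1).
  dual value b^T y* = 41.
Strong duality: c^T x* = b^T y*. Confirmed.

41


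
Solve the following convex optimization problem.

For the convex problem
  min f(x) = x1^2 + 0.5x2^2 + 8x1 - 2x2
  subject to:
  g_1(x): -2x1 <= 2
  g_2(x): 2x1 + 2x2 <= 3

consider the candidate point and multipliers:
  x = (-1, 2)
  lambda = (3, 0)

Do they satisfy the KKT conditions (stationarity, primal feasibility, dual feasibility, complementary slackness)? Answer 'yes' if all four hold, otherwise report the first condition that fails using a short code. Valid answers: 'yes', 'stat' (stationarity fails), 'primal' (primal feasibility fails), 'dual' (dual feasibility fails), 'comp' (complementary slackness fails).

Gradient of f: grad f(x) = Q x + c = (6, 0)
Constraint values g_i(x) = a_i^T x - b_i:
  g_1((-1, 2)) = 0
  g_2((-1, 2)) = -1
Stationarity residual: grad f(x) + sum_i lambda_i a_i = (0, 0)
  -> stationarity OK
Primal feasibility (all g_i <= 0): OK
Dual feasibility (all lambda_i >= 0): OK
Complementary slackness (lambda_i * g_i(x) = 0 for all i): OK

Verdict: yes, KKT holds.

yes


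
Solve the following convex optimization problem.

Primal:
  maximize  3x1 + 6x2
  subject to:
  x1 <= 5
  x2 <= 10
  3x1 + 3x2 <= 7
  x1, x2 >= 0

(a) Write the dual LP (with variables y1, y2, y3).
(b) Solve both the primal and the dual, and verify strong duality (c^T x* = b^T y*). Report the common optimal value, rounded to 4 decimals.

The standard primal-dual pair for 'max c^T x s.t. A x <= b, x >= 0' is:
  Dual:  min b^T y  s.t.  A^T y >= c,  y >= 0.

So the dual LP is:
  minimize  5y1 + 10y2 + 7y3
  subject to:
    y1 + 3y3 >= 3
    y2 + 3y3 >= 6
    y1, y2, y3 >= 0

Solving the primal: x* = (0, 2.3333).
  primal value c^T x* = 14.
Solving the dual: y* = (0, 0, 2).
  dual value b^T y* = 14.
Strong duality: c^T x* = b^T y*. Confirmed.

14


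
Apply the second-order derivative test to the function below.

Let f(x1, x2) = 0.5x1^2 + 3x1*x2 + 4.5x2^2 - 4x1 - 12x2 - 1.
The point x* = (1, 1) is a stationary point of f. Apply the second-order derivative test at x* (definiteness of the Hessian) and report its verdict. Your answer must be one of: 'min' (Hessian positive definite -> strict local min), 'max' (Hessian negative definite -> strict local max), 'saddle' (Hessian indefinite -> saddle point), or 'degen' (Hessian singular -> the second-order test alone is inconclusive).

Compute the Hessian H = grad^2 f:
  H = [[1, 3], [3, 9]]
Verify stationarity: grad f(x*) = H x* + g = (0, 0).
Eigenvalues of H: 0, 10.
H has a zero eigenvalue (singular; positive semidefinite but not definite), so H is neither positive definite, negative definite, nor indefinite. The second-order test alone is inconclusive -> degen.
(Indeed, f is constant along the null direction of H through x*, so x* is not a strict local extremum.)

degen


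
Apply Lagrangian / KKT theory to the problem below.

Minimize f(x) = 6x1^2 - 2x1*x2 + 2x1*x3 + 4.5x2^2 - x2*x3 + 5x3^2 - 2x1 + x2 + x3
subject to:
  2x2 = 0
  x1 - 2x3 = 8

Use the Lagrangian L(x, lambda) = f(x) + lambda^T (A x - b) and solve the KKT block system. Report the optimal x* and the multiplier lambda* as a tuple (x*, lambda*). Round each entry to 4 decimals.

Form the Lagrangian:
  L(x, lambda) = (1/2) x^T Q x + c^T x + lambda^T (A x - b)
Stationarity (grad_x L = 0): Q x + c + A^T lambda = 0.
Primal feasibility: A x = b.

This gives the KKT block system:
  [ Q   A^T ] [ x     ]   [-c ]
  [ A    0  ] [ lambda ] = [ b ]

Solving the linear system:
  x*      = (1.7879, 0, -3.1061)
  lambda* = (-0.2652, -13.2424)
  f(x*)   = 49.6288

x* = (1.7879, 0, -3.1061), lambda* = (-0.2652, -13.2424)


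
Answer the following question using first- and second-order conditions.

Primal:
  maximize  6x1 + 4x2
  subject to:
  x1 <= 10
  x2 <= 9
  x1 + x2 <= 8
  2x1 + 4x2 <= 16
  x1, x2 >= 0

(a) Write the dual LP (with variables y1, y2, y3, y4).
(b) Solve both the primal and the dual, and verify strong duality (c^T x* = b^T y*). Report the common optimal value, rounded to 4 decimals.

The standard primal-dual pair for 'max c^T x s.t. A x <= b, x >= 0' is:
  Dual:  min b^T y  s.t.  A^T y >= c,  y >= 0.

So the dual LP is:
  minimize  10y1 + 9y2 + 8y3 + 16y4
  subject to:
    y1 + y3 + 2y4 >= 6
    y2 + y3 + 4y4 >= 4
    y1, y2, y3, y4 >= 0

Solving the primal: x* = (8, 0).
  primal value c^T x* = 48.
Solving the dual: y* = (0, 0, 0, 3).
  dual value b^T y* = 48.
Strong duality: c^T x* = b^T y*. Confirmed.

48


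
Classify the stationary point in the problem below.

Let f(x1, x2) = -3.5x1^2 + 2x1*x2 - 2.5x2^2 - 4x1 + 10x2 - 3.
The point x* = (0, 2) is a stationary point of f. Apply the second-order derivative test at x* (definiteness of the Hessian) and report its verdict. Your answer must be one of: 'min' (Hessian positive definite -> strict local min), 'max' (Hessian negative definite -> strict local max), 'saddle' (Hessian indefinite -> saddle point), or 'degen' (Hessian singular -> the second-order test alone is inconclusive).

Compute the Hessian H = grad^2 f:
  H = [[-7, 2], [2, -5]]
Verify stationarity: grad f(x*) = H x* + g = (0, 0).
Eigenvalues of H: -8.2361, -3.7639.
Both eigenvalues < 0, so H is negative definite -> x* is a strict local max.

max


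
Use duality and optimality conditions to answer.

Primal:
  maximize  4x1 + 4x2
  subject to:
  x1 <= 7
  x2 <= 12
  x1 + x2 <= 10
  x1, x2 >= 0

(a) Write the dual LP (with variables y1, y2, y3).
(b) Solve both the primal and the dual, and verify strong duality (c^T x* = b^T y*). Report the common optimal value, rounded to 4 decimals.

The standard primal-dual pair for 'max c^T x s.t. A x <= b, x >= 0' is:
  Dual:  min b^T y  s.t.  A^T y >= c,  y >= 0.

So the dual LP is:
  minimize  7y1 + 12y2 + 10y3
  subject to:
    y1 + y3 >= 4
    y2 + y3 >= 4
    y1, y2, y3 >= 0

Solving the primal: x* = (0, 10).
  primal value c^T x* = 40.
Solving the dual: y* = (0, 0, 4).
  dual value b^T y* = 40.
Strong duality: c^T x* = b^T y*. Confirmed.

40


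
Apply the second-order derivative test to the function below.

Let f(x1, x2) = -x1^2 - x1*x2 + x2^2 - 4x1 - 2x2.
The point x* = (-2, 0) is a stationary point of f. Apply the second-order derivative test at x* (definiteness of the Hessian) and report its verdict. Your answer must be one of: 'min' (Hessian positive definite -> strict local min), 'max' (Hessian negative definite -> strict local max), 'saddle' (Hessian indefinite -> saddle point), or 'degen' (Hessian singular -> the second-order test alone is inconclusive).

Compute the Hessian H = grad^2 f:
  H = [[-2, -1], [-1, 2]]
Verify stationarity: grad f(x*) = H x* + g = (0, 0).
Eigenvalues of H: -2.2361, 2.2361.
Eigenvalues have mixed signs, so H is indefinite -> x* is a saddle point.

saddle


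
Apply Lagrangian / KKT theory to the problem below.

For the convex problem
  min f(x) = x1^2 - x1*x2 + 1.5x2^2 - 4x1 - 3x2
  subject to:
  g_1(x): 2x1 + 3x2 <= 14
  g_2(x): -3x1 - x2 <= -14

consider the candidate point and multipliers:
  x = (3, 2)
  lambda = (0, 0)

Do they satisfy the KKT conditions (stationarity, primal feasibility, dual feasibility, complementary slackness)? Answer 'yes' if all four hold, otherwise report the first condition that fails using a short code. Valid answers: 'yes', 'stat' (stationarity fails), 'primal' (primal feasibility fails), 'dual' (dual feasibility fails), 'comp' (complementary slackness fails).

Gradient of f: grad f(x) = Q x + c = (0, 0)
Constraint values g_i(x) = a_i^T x - b_i:
  g_1((3, 2)) = -2
  g_2((3, 2)) = 3
Stationarity residual: grad f(x) + sum_i lambda_i a_i = (0, 0)
  -> stationarity OK
Primal feasibility (all g_i <= 0): FAILS
Dual feasibility (all lambda_i >= 0): OK
Complementary slackness (lambda_i * g_i(x) = 0 for all i): OK

Verdict: the first failing condition is primal_feasibility -> primal.

primal


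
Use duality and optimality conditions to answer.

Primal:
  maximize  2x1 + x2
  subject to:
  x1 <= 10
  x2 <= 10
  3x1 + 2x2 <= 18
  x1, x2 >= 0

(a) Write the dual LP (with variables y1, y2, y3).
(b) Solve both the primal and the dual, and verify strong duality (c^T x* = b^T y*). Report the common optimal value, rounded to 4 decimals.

The standard primal-dual pair for 'max c^T x s.t. A x <= b, x >= 0' is:
  Dual:  min b^T y  s.t.  A^T y >= c,  y >= 0.

So the dual LP is:
  minimize  10y1 + 10y2 + 18y3
  subject to:
    y1 + 3y3 >= 2
    y2 + 2y3 >= 1
    y1, y2, y3 >= 0

Solving the primal: x* = (6, 0).
  primal value c^T x* = 12.
Solving the dual: y* = (0, 0, 0.6667).
  dual value b^T y* = 12.
Strong duality: c^T x* = b^T y*. Confirmed.

12


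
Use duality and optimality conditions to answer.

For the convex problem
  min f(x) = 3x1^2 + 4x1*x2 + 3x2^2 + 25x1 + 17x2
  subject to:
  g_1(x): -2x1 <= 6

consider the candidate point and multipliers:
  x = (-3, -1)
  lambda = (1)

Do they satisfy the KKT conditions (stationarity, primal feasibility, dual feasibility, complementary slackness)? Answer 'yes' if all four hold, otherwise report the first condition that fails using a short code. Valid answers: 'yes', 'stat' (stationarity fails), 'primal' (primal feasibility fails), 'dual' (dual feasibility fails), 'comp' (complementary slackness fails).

Gradient of f: grad f(x) = Q x + c = (3, -1)
Constraint values g_i(x) = a_i^T x - b_i:
  g_1((-3, -1)) = 0
Stationarity residual: grad f(x) + sum_i lambda_i a_i = (1, -1)
  -> stationarity FAILS
Primal feasibility (all g_i <= 0): OK
Dual feasibility (all lambda_i >= 0): OK
Complementary slackness (lambda_i * g_i(x) = 0 for all i): OK

Verdict: the first failing condition is stationarity -> stat.

stat


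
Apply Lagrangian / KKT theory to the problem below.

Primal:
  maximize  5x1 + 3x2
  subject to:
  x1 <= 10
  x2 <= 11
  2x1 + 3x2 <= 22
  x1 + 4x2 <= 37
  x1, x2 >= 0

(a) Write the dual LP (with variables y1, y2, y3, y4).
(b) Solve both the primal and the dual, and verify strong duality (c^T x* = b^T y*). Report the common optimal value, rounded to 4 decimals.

The standard primal-dual pair for 'max c^T x s.t. A x <= b, x >= 0' is:
  Dual:  min b^T y  s.t.  A^T y >= c,  y >= 0.

So the dual LP is:
  minimize  10y1 + 11y2 + 22y3 + 37y4
  subject to:
    y1 + 2y3 + y4 >= 5
    y2 + 3y3 + 4y4 >= 3
    y1, y2, y3, y4 >= 0

Solving the primal: x* = (10, 0.6667).
  primal value c^T x* = 52.
Solving the dual: y* = (3, 0, 1, 0).
  dual value b^T y* = 52.
Strong duality: c^T x* = b^T y*. Confirmed.

52


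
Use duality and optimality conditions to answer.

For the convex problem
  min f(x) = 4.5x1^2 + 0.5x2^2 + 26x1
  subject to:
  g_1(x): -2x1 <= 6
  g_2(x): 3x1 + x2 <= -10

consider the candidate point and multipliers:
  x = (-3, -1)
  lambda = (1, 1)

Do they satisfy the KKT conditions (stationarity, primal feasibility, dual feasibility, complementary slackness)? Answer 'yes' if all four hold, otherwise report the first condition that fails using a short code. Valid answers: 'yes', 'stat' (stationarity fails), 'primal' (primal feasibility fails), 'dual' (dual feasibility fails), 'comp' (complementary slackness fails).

Gradient of f: grad f(x) = Q x + c = (-1, -1)
Constraint values g_i(x) = a_i^T x - b_i:
  g_1((-3, -1)) = 0
  g_2((-3, -1)) = 0
Stationarity residual: grad f(x) + sum_i lambda_i a_i = (0, 0)
  -> stationarity OK
Primal feasibility (all g_i <= 0): OK
Dual feasibility (all lambda_i >= 0): OK
Complementary slackness (lambda_i * g_i(x) = 0 for all i): OK

Verdict: yes, KKT holds.

yes


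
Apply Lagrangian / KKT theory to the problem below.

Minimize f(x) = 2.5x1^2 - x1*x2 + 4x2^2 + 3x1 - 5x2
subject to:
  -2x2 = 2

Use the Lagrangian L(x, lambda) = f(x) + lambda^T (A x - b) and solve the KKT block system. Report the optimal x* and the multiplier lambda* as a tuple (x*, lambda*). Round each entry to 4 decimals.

Form the Lagrangian:
  L(x, lambda) = (1/2) x^T Q x + c^T x + lambda^T (A x - b)
Stationarity (grad_x L = 0): Q x + c + A^T lambda = 0.
Primal feasibility: A x = b.

This gives the KKT block system:
  [ Q   A^T ] [ x     ]   [-c ]
  [ A    0  ] [ lambda ] = [ b ]

Solving the linear system:
  x*      = (-0.8, -1)
  lambda* = (-6.1)
  f(x*)   = 7.4

x* = (-0.8, -1), lambda* = (-6.1)


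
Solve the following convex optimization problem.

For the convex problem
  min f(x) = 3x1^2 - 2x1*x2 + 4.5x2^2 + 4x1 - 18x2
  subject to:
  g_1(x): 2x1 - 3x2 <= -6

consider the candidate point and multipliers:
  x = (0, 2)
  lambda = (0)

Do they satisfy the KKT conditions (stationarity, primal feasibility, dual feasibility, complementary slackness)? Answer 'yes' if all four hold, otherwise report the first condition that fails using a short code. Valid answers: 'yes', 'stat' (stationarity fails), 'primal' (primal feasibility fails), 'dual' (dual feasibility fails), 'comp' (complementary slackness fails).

Gradient of f: grad f(x) = Q x + c = (0, 0)
Constraint values g_i(x) = a_i^T x - b_i:
  g_1((0, 2)) = 0
Stationarity residual: grad f(x) + sum_i lambda_i a_i = (0, 0)
  -> stationarity OK
Primal feasibility (all g_i <= 0): OK
Dual feasibility (all lambda_i >= 0): OK
Complementary slackness (lambda_i * g_i(x) = 0 for all i): OK

Verdict: yes, KKT holds.

yes


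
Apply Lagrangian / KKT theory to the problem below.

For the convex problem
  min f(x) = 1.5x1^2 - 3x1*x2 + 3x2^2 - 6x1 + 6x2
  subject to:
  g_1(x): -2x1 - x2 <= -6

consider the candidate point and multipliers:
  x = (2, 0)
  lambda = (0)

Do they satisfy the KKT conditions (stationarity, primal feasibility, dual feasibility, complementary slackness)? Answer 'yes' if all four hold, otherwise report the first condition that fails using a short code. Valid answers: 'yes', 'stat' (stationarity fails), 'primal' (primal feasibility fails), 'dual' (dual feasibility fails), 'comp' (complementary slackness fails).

Gradient of f: grad f(x) = Q x + c = (0, 0)
Constraint values g_i(x) = a_i^T x - b_i:
  g_1((2, 0)) = 2
Stationarity residual: grad f(x) + sum_i lambda_i a_i = (0, 0)
  -> stationarity OK
Primal feasibility (all g_i <= 0): FAILS
Dual feasibility (all lambda_i >= 0): OK
Complementary slackness (lambda_i * g_i(x) = 0 for all i): OK

Verdict: the first failing condition is primal_feasibility -> primal.

primal


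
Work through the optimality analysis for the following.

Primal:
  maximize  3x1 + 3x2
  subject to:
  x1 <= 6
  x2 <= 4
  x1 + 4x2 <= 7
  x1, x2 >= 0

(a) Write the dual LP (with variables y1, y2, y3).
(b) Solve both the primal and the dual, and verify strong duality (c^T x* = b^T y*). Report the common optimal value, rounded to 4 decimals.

The standard primal-dual pair for 'max c^T x s.t. A x <= b, x >= 0' is:
  Dual:  min b^T y  s.t.  A^T y >= c,  y >= 0.

So the dual LP is:
  minimize  6y1 + 4y2 + 7y3
  subject to:
    y1 + y3 >= 3
    y2 + 4y3 >= 3
    y1, y2, y3 >= 0

Solving the primal: x* = (6, 0.25).
  primal value c^T x* = 18.75.
Solving the dual: y* = (2.25, 0, 0.75).
  dual value b^T y* = 18.75.
Strong duality: c^T x* = b^T y*. Confirmed.

18.75


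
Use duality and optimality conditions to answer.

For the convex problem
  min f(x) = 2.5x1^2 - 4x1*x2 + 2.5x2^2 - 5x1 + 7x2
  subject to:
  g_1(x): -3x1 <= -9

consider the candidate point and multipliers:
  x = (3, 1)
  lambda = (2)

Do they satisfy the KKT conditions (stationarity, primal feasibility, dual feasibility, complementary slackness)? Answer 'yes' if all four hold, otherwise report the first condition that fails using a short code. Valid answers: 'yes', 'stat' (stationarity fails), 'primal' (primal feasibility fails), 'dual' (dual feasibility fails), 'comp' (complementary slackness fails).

Gradient of f: grad f(x) = Q x + c = (6, 0)
Constraint values g_i(x) = a_i^T x - b_i:
  g_1((3, 1)) = 0
Stationarity residual: grad f(x) + sum_i lambda_i a_i = (0, 0)
  -> stationarity OK
Primal feasibility (all g_i <= 0): OK
Dual feasibility (all lambda_i >= 0): OK
Complementary slackness (lambda_i * g_i(x) = 0 for all i): OK

Verdict: yes, KKT holds.

yes


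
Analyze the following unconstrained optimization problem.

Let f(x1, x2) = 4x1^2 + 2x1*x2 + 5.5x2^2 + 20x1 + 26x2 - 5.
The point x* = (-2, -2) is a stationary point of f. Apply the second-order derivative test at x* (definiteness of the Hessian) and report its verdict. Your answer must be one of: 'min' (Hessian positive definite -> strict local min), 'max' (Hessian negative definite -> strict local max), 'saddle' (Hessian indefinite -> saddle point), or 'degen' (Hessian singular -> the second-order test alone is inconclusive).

Compute the Hessian H = grad^2 f:
  H = [[8, 2], [2, 11]]
Verify stationarity: grad f(x*) = H x* + g = (0, 0).
Eigenvalues of H: 7, 12.
Both eigenvalues > 0, so H is positive definite -> x* is a strict local min.

min


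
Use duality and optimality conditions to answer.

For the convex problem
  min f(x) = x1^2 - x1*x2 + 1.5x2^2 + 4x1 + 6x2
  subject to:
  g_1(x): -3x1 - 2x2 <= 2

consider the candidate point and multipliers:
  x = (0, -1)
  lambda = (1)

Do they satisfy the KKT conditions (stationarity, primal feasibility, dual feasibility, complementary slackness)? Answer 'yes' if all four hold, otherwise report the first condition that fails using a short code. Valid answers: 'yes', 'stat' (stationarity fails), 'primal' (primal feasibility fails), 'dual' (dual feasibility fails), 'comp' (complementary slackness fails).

Gradient of f: grad f(x) = Q x + c = (5, 3)
Constraint values g_i(x) = a_i^T x - b_i:
  g_1((0, -1)) = 0
Stationarity residual: grad f(x) + sum_i lambda_i a_i = (2, 1)
  -> stationarity FAILS
Primal feasibility (all g_i <= 0): OK
Dual feasibility (all lambda_i >= 0): OK
Complementary slackness (lambda_i * g_i(x) = 0 for all i): OK

Verdict: the first failing condition is stationarity -> stat.

stat


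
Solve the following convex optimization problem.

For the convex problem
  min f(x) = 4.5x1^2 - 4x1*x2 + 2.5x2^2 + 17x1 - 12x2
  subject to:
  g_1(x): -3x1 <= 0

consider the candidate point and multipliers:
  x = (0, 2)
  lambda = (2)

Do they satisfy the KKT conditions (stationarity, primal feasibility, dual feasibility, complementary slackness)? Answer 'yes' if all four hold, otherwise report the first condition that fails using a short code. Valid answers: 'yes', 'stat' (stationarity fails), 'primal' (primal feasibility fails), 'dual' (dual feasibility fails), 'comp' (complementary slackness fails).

Gradient of f: grad f(x) = Q x + c = (9, -2)
Constraint values g_i(x) = a_i^T x - b_i:
  g_1((0, 2)) = 0
Stationarity residual: grad f(x) + sum_i lambda_i a_i = (3, -2)
  -> stationarity FAILS
Primal feasibility (all g_i <= 0): OK
Dual feasibility (all lambda_i >= 0): OK
Complementary slackness (lambda_i * g_i(x) = 0 for all i): OK

Verdict: the first failing condition is stationarity -> stat.

stat
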